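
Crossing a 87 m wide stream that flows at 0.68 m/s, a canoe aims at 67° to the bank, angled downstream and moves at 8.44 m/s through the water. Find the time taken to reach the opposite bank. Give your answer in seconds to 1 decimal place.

The component of the canoe's velocity perpendicular to the bank is 8.44 × sin 67° = 7.769 m/s.
The flow acts along the bank and has no component across it.
Time = 87 / 7.769 = 11.198 s.

11.2 s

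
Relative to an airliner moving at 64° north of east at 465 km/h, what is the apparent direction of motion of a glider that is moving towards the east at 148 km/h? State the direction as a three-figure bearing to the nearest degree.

188°

Taking east as x and north as y: glider velocity = (148.000, 0.000) km/h; airliner velocity = (203.843, 417.939) km/h.
Velocity of glider relative to airliner = (148.000, 0.000) − (203.843, 417.939) = (-55.843, -417.939) km/h.
Bearing = atan2(-55.84, -417.94) = 187.61° clockwise from north.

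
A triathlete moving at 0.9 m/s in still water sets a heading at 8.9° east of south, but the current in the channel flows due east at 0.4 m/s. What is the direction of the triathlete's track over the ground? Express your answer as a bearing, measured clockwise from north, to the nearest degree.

Taking east as x and north as y: velocity relative to the water = (0.139, -0.889) m/s; the water relative to ground = (0.400, 0.000) m/s.
Velocity relative to ground = (0.139, -0.889) + (0.400, 0.000) = (0.539, -0.889) m/s.
Bearing = atan2(0.54, -0.89) = 148.77° clockwise from north.

149°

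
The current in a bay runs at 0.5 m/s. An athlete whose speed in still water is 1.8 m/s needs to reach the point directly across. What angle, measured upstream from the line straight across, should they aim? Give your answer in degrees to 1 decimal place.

16.1°

To cancel the current, the upstream component of the athlete's velocity must equal the flow: 1.8 sin θ = 0.5.
sin θ = 0.5 / 1.8 = 0.2778.
θ = arcsin(0.2778) = 16.128°.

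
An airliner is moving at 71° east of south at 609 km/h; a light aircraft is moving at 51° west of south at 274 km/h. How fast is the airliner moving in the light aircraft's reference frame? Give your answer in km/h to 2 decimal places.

Taking east as x and north as y: airliner velocity = (575.821, -198.271) km/h; light aircraft velocity = (-212.938, -172.434) km/h.
Velocity of airliner relative to light aircraft = (575.821, -198.271) − (-212.938, -172.434) = (788.759, -25.837) km/h.
Magnitude = |(788.759, -25.837)| = 789.182 km/h.

789.18 km/h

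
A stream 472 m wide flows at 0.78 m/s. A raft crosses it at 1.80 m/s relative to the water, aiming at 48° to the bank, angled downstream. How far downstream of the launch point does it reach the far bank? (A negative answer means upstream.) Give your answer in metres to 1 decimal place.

700.2 m

Perpendicular speed = 1.338 m/s; crossing time = 472 / 1.338 = 352.855 s.
Net downstream speed = 1.984 m/s.
Drift = 1.984 × 352.855 = 700.217 m (downstream).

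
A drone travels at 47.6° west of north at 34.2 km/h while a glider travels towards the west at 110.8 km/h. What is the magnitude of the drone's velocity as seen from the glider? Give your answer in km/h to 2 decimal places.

Taking east as x and north as y: drone velocity = (-25.255, 23.061) km/h; glider velocity = (-110.800, 0.000) km/h.
Velocity of drone relative to glider = (-25.255, 23.061) − (-110.800, 0.000) = (85.545, 23.061) km/h.
Magnitude = |(85.545, 23.061)| = 88.599 km/h.

88.60 km/h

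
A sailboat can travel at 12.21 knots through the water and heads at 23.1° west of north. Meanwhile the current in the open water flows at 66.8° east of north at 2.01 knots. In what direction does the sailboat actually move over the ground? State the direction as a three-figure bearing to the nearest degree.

Taking east as x and north as y: velocity relative to the water = (-4.790, 11.231) knots; the water relative to ground = (1.847, 0.792) knots.
Velocity relative to ground = (-4.790, 11.231) + (1.847, 0.792) = (-2.943, 12.023) knots.
Bearing = atan2(-2.94, 12.02) = 346.25° clockwise from north.

346°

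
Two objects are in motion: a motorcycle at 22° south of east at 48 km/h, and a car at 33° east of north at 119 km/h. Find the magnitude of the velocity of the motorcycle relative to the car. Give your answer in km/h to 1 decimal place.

Taking east as x and north as y: motorcycle velocity = (44.505, -17.981) km/h; car velocity = (64.812, 99.802) km/h.
Velocity of motorcycle relative to car = (44.505, -17.981) − (64.812, 99.802) = (-20.307, -117.783) km/h.
Magnitude = |(-20.307, -117.783)| = 119.521 km/h.

119.5 km/h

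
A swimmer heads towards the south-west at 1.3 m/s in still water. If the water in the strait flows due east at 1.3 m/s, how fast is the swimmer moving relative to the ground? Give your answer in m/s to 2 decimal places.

Taking east as x and north as y: velocity relative to the water = (-0.919, -0.919) m/s; the water relative to ground = (1.300, 0.000) m/s.
Velocity relative to ground = (-0.919, -0.919) + (1.300, 0.000) = (0.381, -0.919) m/s.
Speed = |(0.381, -0.919)| = 0.995 m/s.

0.99 m/s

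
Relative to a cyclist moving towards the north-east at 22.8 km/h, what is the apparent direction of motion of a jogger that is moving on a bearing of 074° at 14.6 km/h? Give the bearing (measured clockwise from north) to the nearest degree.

Taking east as x and north as y: jogger velocity = (14.034, 4.024) km/h; cyclist velocity = (16.122, 16.122) km/h.
Velocity of jogger relative to cyclist = (14.034, 4.024) − (16.122, 16.122) = (-2.088, -12.098) km/h.
Bearing = atan2(-2.09, -12.10) = 189.79° clockwise from north.

190°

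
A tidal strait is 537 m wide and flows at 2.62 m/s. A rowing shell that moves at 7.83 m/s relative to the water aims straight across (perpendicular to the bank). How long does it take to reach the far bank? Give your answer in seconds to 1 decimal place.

68.6 s

The component of the rowing shell's velocity perpendicular to the bank is 7.83 m/s.
The current is parallel to the bank, so it does not affect the crossing time.
Time = 537 / 7.830 = 68.582 s.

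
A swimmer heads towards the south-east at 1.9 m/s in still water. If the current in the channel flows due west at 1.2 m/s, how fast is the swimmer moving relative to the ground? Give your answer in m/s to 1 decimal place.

1.4 m/s

Taking east as x and north as y: velocity relative to the water = (1.344, -1.344) m/s; the water relative to ground = (-1.200, 0.000) m/s.
Velocity relative to ground = (1.344, -1.344) + (-1.200, 0.000) = (0.144, -1.344) m/s.
Speed = |(0.144, -1.344)| = 1.351 m/s.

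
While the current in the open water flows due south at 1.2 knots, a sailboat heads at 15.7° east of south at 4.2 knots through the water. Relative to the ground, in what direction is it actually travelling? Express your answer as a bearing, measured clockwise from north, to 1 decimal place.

167.8°

Taking east as x and north as y: velocity relative to the water = (1.137, -4.043) knots; the water relative to ground = (0.000, -1.200) knots.
Velocity relative to ground = (1.137, -4.043) + (0.000, -1.200) = (1.137, -5.243) knots.
Bearing = atan2(1.14, -5.24) = 167.77° clockwise from north.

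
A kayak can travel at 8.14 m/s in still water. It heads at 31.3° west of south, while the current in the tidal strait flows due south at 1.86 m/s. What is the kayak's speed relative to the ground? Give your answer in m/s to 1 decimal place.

9.8 m/s

Taking east as x and north as y: velocity relative to the water = (-4.229, -6.955) m/s; the water relative to ground = (0.000, -1.860) m/s.
Velocity relative to ground = (-4.229, -6.955) + (0.000, -1.860) = (-4.229, -8.815) m/s.
Speed = |(-4.229, -8.815)| = 9.777 m/s.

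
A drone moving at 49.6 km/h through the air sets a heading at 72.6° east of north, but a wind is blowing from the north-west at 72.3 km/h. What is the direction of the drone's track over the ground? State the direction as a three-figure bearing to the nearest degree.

110°

Taking east as x and north as y: velocity relative to the air = (47.330, 14.832) km/h; the air relative to ground = (51.124, -51.124) km/h.
Velocity relative to ground = (47.330, 14.832) + (51.124, -51.124) = (98.454, -36.291) km/h.
Bearing = atan2(98.45, -36.29) = 110.23° clockwise from north.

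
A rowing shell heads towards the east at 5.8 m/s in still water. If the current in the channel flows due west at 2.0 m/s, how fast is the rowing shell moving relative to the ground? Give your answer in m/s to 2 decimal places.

Taking east as x and north as y: velocity relative to the water = (5.800, 0.000) m/s; the water relative to ground = (-2.000, 0.000) m/s.
Velocity relative to ground = (5.800, 0.000) + (-2.000, 0.000) = (3.800, 0.000) m/s.
Speed = |(3.800, 0.000)| = 3.800 m/s.

3.80 m/s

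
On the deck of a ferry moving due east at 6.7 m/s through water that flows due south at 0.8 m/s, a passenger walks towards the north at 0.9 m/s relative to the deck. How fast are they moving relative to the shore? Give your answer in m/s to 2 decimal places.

In east/north components (m/s): passenger relative to ferry = (0.000, 0.900); ferry relative to water = (6.700, 0.000); water relative to ground = (0.000, -0.800).
Sum = (6.700, 0.100) m/s.
Speed = |(6.700, 0.100)| = 6.701 m/s.

6.70 m/s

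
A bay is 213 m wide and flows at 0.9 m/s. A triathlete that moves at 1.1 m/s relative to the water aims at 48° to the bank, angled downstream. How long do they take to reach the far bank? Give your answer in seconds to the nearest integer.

261 s

The component of the triathlete's velocity perpendicular to the bank is 1.1 × sin 48° = 0.817 m/s.
The current is parallel to the bank, so it does not affect the crossing time.
Time = 213 / 0.817 = 260.563 s.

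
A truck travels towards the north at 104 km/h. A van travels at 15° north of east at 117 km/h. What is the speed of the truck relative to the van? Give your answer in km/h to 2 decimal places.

134.93 km/h

Taking east as x and north as y: truck velocity = (0.000, 104.000) km/h; van velocity = (113.013, 30.282) km/h.
Velocity of truck relative to van = (0.000, 104.000) − (113.013, 30.282) = (-113.013, 73.718) km/h.
Magnitude = |(-113.013, 73.718)| = 134.931 km/h.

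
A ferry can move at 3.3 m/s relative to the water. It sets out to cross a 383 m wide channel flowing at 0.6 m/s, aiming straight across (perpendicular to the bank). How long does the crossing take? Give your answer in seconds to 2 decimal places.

116.06 s

The component of the ferry's velocity perpendicular to the bank is 3.3 m/s.
The flow acts along the bank and has no component across it.
Time = 383 / 3.300 = 116.061 s.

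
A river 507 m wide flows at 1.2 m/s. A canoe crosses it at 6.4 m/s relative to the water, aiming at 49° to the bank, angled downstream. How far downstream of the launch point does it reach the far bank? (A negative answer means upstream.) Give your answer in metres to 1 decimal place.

Perpendicular speed = 4.830 m/s; crossing time = 507 / 4.830 = 104.966 s.
Net downstream speed = 5.399 m/s.
Drift = 5.399 × 104.966 = 566.687 m (downstream).

566.7 m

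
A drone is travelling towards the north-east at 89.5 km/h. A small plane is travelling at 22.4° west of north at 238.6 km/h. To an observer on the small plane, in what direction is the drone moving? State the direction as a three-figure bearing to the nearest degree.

Taking east as x and north as y: drone velocity = (63.286, 63.286) km/h; small plane velocity = (-90.923, 220.597) km/h.
Velocity of drone relative to small plane = (63.286, 63.286) − (-90.923, 220.597) = (154.209, -157.311) km/h.
Bearing = atan2(154.21, -157.31) = 135.57° clockwise from north.

136°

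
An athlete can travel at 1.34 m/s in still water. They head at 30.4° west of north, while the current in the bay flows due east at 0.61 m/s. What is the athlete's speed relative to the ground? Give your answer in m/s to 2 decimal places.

Taking east as x and north as y: velocity relative to the water = (-0.678, 1.156) m/s; the water relative to ground = (0.610, 0.000) m/s.
Velocity relative to ground = (-0.678, 1.156) + (0.610, 0.000) = (-0.068, 1.156) m/s.
Speed = |(-0.068, 1.156)| = 1.158 m/s.

1.16 m/s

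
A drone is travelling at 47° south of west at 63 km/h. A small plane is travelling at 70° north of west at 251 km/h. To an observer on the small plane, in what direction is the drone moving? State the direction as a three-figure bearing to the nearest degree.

Taking east as x and north as y: drone velocity = (-42.966, -46.075) km/h; small plane velocity = (-85.847, 235.863) km/h.
Velocity of drone relative to small plane = (-42.966, -46.075) − (-85.847, 235.863) = (42.881, -281.938) km/h.
Bearing = atan2(42.88, -281.94) = 171.35° clockwise from north.

171°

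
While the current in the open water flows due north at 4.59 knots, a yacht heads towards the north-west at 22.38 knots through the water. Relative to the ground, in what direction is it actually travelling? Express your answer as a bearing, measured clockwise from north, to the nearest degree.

Taking east as x and north as y: velocity relative to the water = (-15.825, 15.825) knots; the water relative to ground = (0.000, 4.590) knots.
Velocity relative to ground = (-15.825, 15.825) + (0.000, 4.590) = (-15.825, 20.415) knots.
Bearing = atan2(-15.83, 20.42) = 322.22° clockwise from north.

322°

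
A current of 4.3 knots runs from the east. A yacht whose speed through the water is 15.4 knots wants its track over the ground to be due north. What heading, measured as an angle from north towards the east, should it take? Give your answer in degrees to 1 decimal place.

16.2°

The current pushes perpendicular to the desired track; the heading must have a component into the current equal to 4.3 knots: 15.4 sin θ = 4.3.
sin θ = 0.2792, so θ = 16.214°.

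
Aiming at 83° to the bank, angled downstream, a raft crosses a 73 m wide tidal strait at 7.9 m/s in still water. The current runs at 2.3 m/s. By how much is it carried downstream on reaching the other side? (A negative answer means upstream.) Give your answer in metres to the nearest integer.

Perpendicular speed = 7.841 m/s; crossing time = 73 / 7.841 = 9.310 s.
Net downstream speed = 3.263 m/s.
Drift = 3.263 × 9.310 = 30.376 m (downstream).

30 m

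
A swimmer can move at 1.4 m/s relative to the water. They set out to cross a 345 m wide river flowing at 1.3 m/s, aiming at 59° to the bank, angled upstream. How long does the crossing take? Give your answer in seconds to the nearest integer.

287 s

The component of the swimmer's velocity perpendicular to the bank is 1.4 × sin 59° = 1.200 m/s.
The flow acts along the bank and has no component across it.
Time = 345 / 1.200 = 287.492 s.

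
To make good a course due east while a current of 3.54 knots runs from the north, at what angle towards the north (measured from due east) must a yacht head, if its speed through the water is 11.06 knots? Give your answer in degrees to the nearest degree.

19°

The current pushes perpendicular to the desired track; the heading must have a component into the current equal to 3.54 knots: 11.06 sin θ = 3.54.
sin θ = 0.3201, so θ = 18.667°.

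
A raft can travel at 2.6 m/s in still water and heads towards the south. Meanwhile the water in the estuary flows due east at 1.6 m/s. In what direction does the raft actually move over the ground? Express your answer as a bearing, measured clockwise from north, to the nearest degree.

Taking east as x and north as y: velocity relative to the water = (0.000, -2.600) m/s; the water relative to ground = (1.600, 0.000) m/s.
Velocity relative to ground = (0.000, -2.600) + (1.600, 0.000) = (1.600, -2.600) m/s.
Bearing = atan2(1.60, -2.60) = 148.39° clockwise from north.

148°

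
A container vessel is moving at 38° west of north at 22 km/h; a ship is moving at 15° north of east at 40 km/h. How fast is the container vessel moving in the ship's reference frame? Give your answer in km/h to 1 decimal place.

52.6 km/h

Taking east as x and north as y: container vessel velocity = (-13.545, 17.336) km/h; ship velocity = (38.637, 10.353) km/h.
Velocity of container vessel relative to ship = (-13.545, 17.336) − (38.637, 10.353) = (-52.182, 6.983) km/h.
Magnitude = |(-52.182, 6.983)| = 52.647 km/h.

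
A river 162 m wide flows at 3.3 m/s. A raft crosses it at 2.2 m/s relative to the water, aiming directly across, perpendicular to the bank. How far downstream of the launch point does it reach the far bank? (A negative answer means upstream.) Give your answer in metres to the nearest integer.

Perpendicular speed = 2.200 m/s; crossing time = 162 / 2.200 = 73.636 s.
Net downstream speed = 3.300 m/s.
Drift = 3.300 × 73.636 = 243.000 m (downstream).

243 m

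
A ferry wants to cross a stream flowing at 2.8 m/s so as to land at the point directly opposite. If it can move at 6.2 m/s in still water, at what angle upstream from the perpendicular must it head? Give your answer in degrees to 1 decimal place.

26.8°

To cancel the current, the upstream component of the ferry's velocity must equal the flow: 6.2 sin θ = 2.8.
sin θ = 2.8 / 6.2 = 0.4516.
θ = arcsin(0.4516) = 26.847°.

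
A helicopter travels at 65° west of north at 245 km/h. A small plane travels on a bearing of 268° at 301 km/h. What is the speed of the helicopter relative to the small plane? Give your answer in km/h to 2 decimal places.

Taking east as x and north as y: helicopter velocity = (-222.045, 103.541) km/h; small plane velocity = (-300.817, -10.505) km/h.
Velocity of helicopter relative to small plane = (-222.045, 103.541) − (-300.817, -10.505) = (78.771, 114.046) km/h.
Magnitude = |(78.771, 114.046)| = 138.605 km/h.

138.61 km/h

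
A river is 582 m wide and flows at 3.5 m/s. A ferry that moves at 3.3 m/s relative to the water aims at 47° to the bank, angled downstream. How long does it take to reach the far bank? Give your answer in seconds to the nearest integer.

The component of the ferry's velocity perpendicular to the bank is 3.3 × sin 47° = 2.413 m/s.
Only the cross-stream component determines the crossing time; the current contributes nothing perpendicular to the bank.
Time = 582 / 2.413 = 241.147 s.

241 s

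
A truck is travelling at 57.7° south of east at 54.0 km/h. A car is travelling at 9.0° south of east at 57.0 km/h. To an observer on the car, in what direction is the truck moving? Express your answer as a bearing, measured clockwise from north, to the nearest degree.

Taking east as x and north as y: truck velocity = (28.855, -45.644) km/h; car velocity = (56.298, -8.917) km/h.
Velocity of truck relative to car = (28.855, -45.644) − (56.298, -8.917) = (-27.443, -36.727) km/h.
Bearing = atan2(-27.44, -36.73) = 216.77° clockwise from north.

217°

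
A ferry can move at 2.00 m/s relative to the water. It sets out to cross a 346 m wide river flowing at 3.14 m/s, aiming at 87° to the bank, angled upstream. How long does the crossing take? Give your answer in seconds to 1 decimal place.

The component of the ferry's velocity perpendicular to the bank is 2.00 × sin 87° = 1.997 m/s.
The current is parallel to the bank, so it does not affect the crossing time.
Time = 346 / 1.997 = 173.237 s.

173.2 s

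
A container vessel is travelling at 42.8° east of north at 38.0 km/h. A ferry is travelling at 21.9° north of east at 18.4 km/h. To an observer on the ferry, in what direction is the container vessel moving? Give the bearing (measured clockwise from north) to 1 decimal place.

Taking east as x and north as y: container vessel velocity = (25.819, 27.882) km/h; ferry velocity = (17.072, 6.863) km/h.
Velocity of container vessel relative to ferry = (25.819, 27.882) − (17.072, 6.863) = (8.747, 21.019) km/h.
Bearing = atan2(8.75, 21.02) = 22.59° clockwise from north.

022.6°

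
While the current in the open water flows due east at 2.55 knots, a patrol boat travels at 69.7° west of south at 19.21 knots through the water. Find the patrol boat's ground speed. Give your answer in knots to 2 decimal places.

16.84 knots

Taking east as x and north as y: velocity relative to the water = (-18.017, -6.665) knots; the water relative to ground = (2.550, 0.000) knots.
Velocity relative to ground = (-18.017, -6.665) + (2.550, 0.000) = (-15.467, -6.665) knots.
Speed = |(-15.467, -6.665)| = 16.842 knots.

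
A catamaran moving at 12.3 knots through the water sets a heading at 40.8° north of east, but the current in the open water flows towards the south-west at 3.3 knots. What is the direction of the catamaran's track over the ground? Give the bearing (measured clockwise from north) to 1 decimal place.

050.7°

Taking east as x and north as y: velocity relative to the water = (9.311, 8.037) knots; the water relative to ground = (-2.333, -2.333) knots.
Velocity relative to ground = (9.311, 8.037) + (-2.333, -2.333) = (6.978, 5.704) knots.
Bearing = atan2(6.98, 5.70) = 50.74° clockwise from north.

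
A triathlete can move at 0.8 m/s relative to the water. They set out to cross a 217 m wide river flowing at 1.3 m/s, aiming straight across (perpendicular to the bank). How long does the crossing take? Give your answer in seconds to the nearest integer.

The component of the triathlete's velocity perpendicular to the bank is 0.8 m/s.
The flow acts along the bank and has no component across it.
Time = 217 / 0.800 = 271.250 s.

271 s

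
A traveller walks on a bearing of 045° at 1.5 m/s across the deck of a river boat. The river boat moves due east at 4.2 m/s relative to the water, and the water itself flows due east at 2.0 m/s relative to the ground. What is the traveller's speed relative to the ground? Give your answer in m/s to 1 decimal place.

In east/north components (m/s): traveller relative to river boat = (1.061, 1.061); river boat relative to water = (4.200, 0.000); water relative to ground = (2.000, 0.000).
Sum = (7.261, 1.061) m/s.
Speed = |(7.261, 1.061)| = 7.338 m/s.

7.3 m/s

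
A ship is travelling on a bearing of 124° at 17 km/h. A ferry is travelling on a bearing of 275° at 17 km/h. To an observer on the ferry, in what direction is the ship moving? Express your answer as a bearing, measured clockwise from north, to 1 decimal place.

Taking east as x and north as y: ship velocity = (14.094, -9.506) km/h; ferry velocity = (-16.935, 1.482) km/h.
Velocity of ship relative to ferry = (14.094, -9.506) − (-16.935, 1.482) = (31.029, -10.988) km/h.
Bearing = atan2(31.03, -10.99) = 109.50° clockwise from north.

109.5°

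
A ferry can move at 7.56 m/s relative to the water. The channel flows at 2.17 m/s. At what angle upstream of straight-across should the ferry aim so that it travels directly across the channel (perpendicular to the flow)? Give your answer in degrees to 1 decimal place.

16.7°

To cancel the current, the upstream component of the ferry's velocity must equal the flow: 7.56 sin θ = 2.17.
sin θ = 2.17 / 7.56 = 0.2870.
θ = arcsin(0.2870) = 16.681°.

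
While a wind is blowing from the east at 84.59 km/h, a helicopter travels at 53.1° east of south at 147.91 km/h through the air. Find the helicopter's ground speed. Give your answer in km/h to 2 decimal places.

Taking east as x and north as y: velocity relative to the air = (118.281, -88.808) km/h; the air relative to ground = (-84.590, 0.000) km/h.
Velocity relative to ground = (118.281, -88.808) + (-84.590, 0.000) = (33.691, -88.808) km/h.
Speed = |(33.691, -88.808)| = 94.984 km/h.

94.98 km/h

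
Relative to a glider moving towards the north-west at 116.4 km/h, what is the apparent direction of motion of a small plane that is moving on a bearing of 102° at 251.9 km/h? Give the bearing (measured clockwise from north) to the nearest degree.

112°

Taking east as x and north as y: small plane velocity = (246.395, -52.373) km/h; glider velocity = (-82.307, 82.307) km/h.
Velocity of small plane relative to glider = (246.395, -52.373) − (-82.307, 82.307) = (328.703, -134.680) km/h.
Bearing = atan2(328.70, -134.68) = 112.28° clockwise from north.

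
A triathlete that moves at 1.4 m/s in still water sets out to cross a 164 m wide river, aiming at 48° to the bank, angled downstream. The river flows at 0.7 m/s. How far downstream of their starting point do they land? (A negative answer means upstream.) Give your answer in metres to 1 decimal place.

258.0 m

Perpendicular speed = 1.040 m/s; crossing time = 164 / 1.040 = 157.631 s.
Net downstream speed = 1.637 m/s.
Drift = 1.637 × 157.631 = 258.008 m (downstream).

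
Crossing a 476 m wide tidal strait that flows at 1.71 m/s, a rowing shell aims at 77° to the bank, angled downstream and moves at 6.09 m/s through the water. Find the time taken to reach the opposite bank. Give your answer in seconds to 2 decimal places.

The component of the rowing shell's velocity perpendicular to the bank is 6.09 × sin 77° = 5.934 m/s.
The flow acts along the bank and has no component across it.
Time = 476 / 5.934 = 80.217 s.

80.22 s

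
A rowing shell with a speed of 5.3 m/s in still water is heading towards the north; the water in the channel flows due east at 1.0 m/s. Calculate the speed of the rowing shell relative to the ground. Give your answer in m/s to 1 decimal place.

5.4 m/s

Taking east as x and north as y: velocity relative to the water = (0.000, 5.300) m/s; the water relative to ground = (1.000, 0.000) m/s.
Velocity relative to ground = (0.000, 5.300) + (1.000, 0.000) = (1.000, 5.300) m/s.
Speed = |(1.000, 5.300)| = 5.394 m/s.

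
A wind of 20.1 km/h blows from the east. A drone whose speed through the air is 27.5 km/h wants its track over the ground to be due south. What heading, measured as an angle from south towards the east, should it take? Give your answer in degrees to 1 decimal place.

The wind pushes perpendicular to the desired track; the heading must have a component into the wind equal to 20.1 km/h: 27.5 sin θ = 20.1.
sin θ = 0.7309, so θ = 46.963°.

47.0°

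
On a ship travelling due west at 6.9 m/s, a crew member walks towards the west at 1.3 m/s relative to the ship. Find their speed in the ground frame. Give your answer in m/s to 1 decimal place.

Taking east as x and north as y: ship velocity = (-6.900, 0.000) m/s; crew member velocity relative to ship = (-1.300, 0.000) m/s.
Velocity relative to ground = (-6.900, 0.000) + (-1.300, 0.000) = (-8.200, 0.000) m/s.
Speed = |(-8.200, 0.000)| = 8.200 m/s.

8.2 m/s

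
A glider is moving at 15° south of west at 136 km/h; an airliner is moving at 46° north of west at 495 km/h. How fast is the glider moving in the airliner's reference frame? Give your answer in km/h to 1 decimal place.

Taking east as x and north as y: glider velocity = (-131.366, -35.199) km/h; airliner velocity = (-343.856, 356.073) km/h.
Velocity of glider relative to airliner = (-131.366, -35.199) − (-343.856, 356.073) = (212.490, -391.273) km/h.
Magnitude = |(212.490, -391.273)| = 445.249 km/h.

445.2 km/h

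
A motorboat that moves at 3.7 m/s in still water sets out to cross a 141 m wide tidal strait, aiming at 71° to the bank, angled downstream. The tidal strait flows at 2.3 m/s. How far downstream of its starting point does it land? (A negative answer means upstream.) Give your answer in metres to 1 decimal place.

Perpendicular speed = 3.498 m/s; crossing time = 141 / 3.498 = 40.304 s.
Net downstream speed = 3.505 m/s.
Drift = 3.505 × 40.304 = 141.249 m (downstream).

141.2 m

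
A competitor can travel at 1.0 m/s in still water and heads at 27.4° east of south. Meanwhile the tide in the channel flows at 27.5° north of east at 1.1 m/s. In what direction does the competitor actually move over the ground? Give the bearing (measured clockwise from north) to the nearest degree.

105°

Taking east as x and north as y: velocity relative to the water = (0.460, -0.888) m/s; the water relative to ground = (0.976, 0.508) m/s.
Velocity relative to ground = (0.460, -0.888) + (0.976, 0.508) = (1.436, -0.380) m/s.
Bearing = atan2(1.44, -0.38) = 104.82° clockwise from north.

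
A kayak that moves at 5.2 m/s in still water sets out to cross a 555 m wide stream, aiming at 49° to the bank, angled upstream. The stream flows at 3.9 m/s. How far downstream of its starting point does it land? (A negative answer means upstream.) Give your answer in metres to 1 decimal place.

Perpendicular speed = 3.924 m/s; crossing time = 555 / 3.924 = 141.420 s.
Net downstream speed = 0.488 m/s.
Drift = 0.488 × 141.420 = 69.083 m (downstream).

69.1 m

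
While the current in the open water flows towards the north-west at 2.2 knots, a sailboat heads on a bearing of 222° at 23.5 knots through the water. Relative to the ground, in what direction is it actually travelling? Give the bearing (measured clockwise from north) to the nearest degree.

Taking east as x and north as y: velocity relative to the water = (-15.725, -17.464) knots; the water relative to ground = (-1.556, 1.556) knots.
Velocity relative to ground = (-15.725, -17.464) + (-1.556, 1.556) = (-17.280, -15.908) knots.
Bearing = atan2(-17.28, -15.91) = 227.37° clockwise from north.

227°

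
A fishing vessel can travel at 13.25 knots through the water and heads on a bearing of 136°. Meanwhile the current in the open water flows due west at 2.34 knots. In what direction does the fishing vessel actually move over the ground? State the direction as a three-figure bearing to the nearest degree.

Taking east as x and north as y: velocity relative to the water = (9.204, -9.531) knots; the water relative to ground = (-2.340, 0.000) knots.
Velocity relative to ground = (9.204, -9.531) + (-2.340, 0.000) = (6.864, -9.531) knots.
Bearing = atan2(6.86, -9.53) = 144.24° clockwise from north.

144°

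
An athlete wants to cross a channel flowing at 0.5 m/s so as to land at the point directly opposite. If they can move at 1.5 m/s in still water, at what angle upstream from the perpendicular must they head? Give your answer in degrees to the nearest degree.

To cancel the current, the upstream component of the athlete's velocity must equal the flow: 1.5 sin θ = 0.5.
sin θ = 0.5 / 1.5 = 0.3333.
θ = arcsin(0.3333) = 19.471°.

19°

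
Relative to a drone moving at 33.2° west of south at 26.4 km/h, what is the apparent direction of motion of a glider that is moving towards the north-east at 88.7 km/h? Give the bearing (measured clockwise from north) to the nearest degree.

042°

Taking east as x and north as y: glider velocity = (62.720, 62.720) km/h; drone velocity = (-14.456, -22.091) km/h.
Velocity of glider relative to drone = (62.720, 62.720) − (-14.456, -22.091) = (77.176, 84.811) km/h.
Bearing = atan2(77.18, 84.81) = 42.30° clockwise from north.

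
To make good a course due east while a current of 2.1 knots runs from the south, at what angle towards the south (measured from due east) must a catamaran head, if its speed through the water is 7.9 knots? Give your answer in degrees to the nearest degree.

15°

The current pushes perpendicular to the desired track; the heading must have a component into the current equal to 2.1 knots: 7.9 sin θ = 2.1.
sin θ = 0.2658, so θ = 15.416°.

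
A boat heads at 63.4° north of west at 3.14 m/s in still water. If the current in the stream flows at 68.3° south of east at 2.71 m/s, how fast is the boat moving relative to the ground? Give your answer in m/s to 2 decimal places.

Taking east as x and north as y: velocity relative to the water = (-1.406, 2.808) m/s; the water relative to ground = (1.002, -2.518) m/s.
Velocity relative to ground = (-1.406, 2.808) + (1.002, -2.518) = (-0.404, 0.290) m/s.
Speed = |(-0.404, 0.290)| = 0.497 m/s.

0.50 m/s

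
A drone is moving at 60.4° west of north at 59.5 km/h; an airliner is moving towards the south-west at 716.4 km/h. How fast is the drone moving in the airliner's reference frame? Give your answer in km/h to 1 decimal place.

702.9 km/h

Taking east as x and north as y: drone velocity = (-51.735, 29.390) km/h; airliner velocity = (-506.571, -506.571) km/h.
Velocity of drone relative to airliner = (-51.735, 29.390) − (-506.571, -506.571) = (454.836, 535.961) km/h.
Magnitude = |(454.836, 535.961)| = 702.944 km/h.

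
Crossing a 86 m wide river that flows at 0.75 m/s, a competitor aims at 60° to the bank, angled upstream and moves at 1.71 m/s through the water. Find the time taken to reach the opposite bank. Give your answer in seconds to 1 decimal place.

58.1 s

The component of the competitor's velocity perpendicular to the bank is 1.71 × sin 60° = 1.481 m/s.
The current is parallel to the bank, so it does not affect the crossing time.
Time = 86 / 1.481 = 58.073 s.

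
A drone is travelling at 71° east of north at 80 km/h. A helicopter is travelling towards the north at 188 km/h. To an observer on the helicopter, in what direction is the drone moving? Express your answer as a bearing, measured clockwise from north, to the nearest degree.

Taking east as x and north as y: drone velocity = (75.641, 26.045) km/h; helicopter velocity = (0.000, 188.000) km/h.
Velocity of drone relative to helicopter = (75.641, 26.045) − (0.000, 188.000) = (75.641, -161.955) km/h.
Bearing = atan2(75.64, -161.95) = 154.96° clockwise from north.

155°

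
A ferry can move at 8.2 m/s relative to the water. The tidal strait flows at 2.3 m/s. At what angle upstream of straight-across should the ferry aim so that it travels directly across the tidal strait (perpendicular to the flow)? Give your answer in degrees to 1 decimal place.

To cancel the current, the upstream component of the ferry's velocity must equal the flow: 8.2 sin θ = 2.3.
sin θ = 2.3 / 8.2 = 0.2805.
θ = arcsin(0.2805) = 16.289°.

16.3°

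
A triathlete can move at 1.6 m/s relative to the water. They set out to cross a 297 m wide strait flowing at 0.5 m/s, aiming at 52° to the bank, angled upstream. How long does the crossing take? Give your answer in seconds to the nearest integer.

236 s

The component of the triathlete's velocity perpendicular to the bank is 1.6 × sin 52° = 1.261 m/s.
The flow acts along the bank and has no component across it.
Time = 297 / 1.261 = 235.562 s.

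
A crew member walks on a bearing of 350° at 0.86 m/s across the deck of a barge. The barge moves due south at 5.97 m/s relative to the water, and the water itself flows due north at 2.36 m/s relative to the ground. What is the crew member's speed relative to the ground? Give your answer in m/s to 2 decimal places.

2.77 m/s

In east/north components (m/s): crew member relative to barge = (-0.149, 0.847); barge relative to water = (0.000, -5.970); water relative to ground = (0.000, 2.360).
Sum = (-0.149, -2.763) m/s.
Speed = |(-0.149, -2.763)| = 2.767 m/s.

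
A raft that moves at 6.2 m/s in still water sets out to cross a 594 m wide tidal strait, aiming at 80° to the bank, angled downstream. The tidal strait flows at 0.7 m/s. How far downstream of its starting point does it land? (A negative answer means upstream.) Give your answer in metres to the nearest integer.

Perpendicular speed = 6.106 m/s; crossing time = 594 / 6.106 = 97.284 s.
Net downstream speed = 1.777 m/s.
Drift = 1.777 × 97.284 = 172.837 m (downstream).

173 m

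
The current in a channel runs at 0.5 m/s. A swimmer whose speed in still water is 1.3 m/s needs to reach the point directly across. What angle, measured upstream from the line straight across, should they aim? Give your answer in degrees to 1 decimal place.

To cancel the current, the upstream component of the swimmer's velocity must equal the flow: 1.3 sin θ = 0.5.
sin θ = 0.5 / 1.3 = 0.3846.
θ = arcsin(0.3846) = 22.620°.

22.6°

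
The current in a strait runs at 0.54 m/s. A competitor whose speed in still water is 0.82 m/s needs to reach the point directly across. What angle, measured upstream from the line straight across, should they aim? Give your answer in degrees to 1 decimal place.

To cancel the current, the upstream component of the competitor's velocity must equal the flow: 0.82 sin θ = 0.54.
sin θ = 0.54 / 0.82 = 0.6585.
θ = arcsin(0.6585) = 41.188°.

41.2°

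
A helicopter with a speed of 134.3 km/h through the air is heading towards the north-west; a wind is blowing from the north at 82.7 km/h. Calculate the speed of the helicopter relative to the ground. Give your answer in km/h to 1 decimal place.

Taking east as x and north as y: velocity relative to the air = (-94.964, 94.964) km/h; the air relative to ground = (0.000, -82.700) km/h.
Velocity relative to ground = (-94.964, 94.964) + (0.000, -82.700) = (-94.964, 12.264) km/h.
Speed = |(-94.964, 12.264)| = 95.753 km/h.

95.8 km/h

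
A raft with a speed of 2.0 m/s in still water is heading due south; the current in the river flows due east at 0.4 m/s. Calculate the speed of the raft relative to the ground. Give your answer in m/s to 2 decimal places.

2.04 m/s

Taking east as x and north as y: velocity relative to the water = (0.000, -2.000) m/s; the water relative to ground = (0.400, 0.000) m/s.
Velocity relative to ground = (0.000, -2.000) + (0.400, 0.000) = (0.400, -2.000) m/s.
Speed = |(0.400, -2.000)| = 2.040 m/s.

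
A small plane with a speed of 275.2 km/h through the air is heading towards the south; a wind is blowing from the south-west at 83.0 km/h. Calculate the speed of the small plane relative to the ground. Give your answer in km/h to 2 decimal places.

224.32 km/h

Taking east as x and north as y: velocity relative to the air = (0.000, -275.200) km/h; the air relative to ground = (58.690, 58.690) km/h.
Velocity relative to ground = (0.000, -275.200) + (58.690, 58.690) = (58.690, -216.510) km/h.
Speed = |(58.690, -216.510)| = 224.324 km/h.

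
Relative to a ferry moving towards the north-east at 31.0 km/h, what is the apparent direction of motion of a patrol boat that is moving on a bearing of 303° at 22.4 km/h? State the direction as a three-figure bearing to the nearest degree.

Taking east as x and north as y: patrol boat velocity = (-18.786, 12.200) km/h; ferry velocity = (21.920, 21.920) km/h.
Velocity of patrol boat relative to ferry = (-18.786, 12.200) − (21.920, 21.920) = (-40.707, -9.720) km/h.
Bearing = atan2(-40.71, -9.72) = 256.57° clockwise from north.

257°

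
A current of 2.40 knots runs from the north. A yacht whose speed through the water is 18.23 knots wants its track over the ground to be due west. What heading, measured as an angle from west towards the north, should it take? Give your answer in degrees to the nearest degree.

8°

The current pushes perpendicular to the desired track; the heading must have a component into the current equal to 2.40 knots: 18.23 sin θ = 2.40.
sin θ = 0.1317, so θ = 7.565°.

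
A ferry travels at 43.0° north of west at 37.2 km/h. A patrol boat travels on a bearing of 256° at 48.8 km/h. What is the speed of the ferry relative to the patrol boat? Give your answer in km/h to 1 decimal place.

Taking east as x and north as y: ferry velocity = (-27.206, 25.370) km/h; patrol boat velocity = (-47.350, -11.806) km/h.
Velocity of ferry relative to patrol boat = (-27.206, 25.370) − (-47.350, -11.806) = (20.144, 37.176) km/h.
Magnitude = |(20.144, 37.176)| = 42.283 km/h.

42.3 km/h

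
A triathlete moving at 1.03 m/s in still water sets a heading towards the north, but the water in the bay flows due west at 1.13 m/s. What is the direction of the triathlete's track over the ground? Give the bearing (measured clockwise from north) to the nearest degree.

312°

Taking east as x and north as y: velocity relative to the water = (0.000, 1.030) m/s; the water relative to ground = (-1.130, 0.000) m/s.
Velocity relative to ground = (0.000, 1.030) + (-1.130, 0.000) = (-1.130, 1.030) m/s.
Bearing = atan2(-1.13, 1.03) = 312.35° clockwise from north.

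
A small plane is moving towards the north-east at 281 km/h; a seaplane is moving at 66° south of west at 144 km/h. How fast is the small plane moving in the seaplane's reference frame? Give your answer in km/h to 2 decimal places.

418.63 km/h

Taking east as x and north as y: small plane velocity = (198.697, 198.697) km/h; seaplane velocity = (-58.570, -131.551) km/h.
Velocity of small plane relative to seaplane = (198.697, 198.697) − (-58.570, -131.551) = (257.267, 330.248) km/h.
Magnitude = |(257.267, 330.248)| = 418.628 km/h.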